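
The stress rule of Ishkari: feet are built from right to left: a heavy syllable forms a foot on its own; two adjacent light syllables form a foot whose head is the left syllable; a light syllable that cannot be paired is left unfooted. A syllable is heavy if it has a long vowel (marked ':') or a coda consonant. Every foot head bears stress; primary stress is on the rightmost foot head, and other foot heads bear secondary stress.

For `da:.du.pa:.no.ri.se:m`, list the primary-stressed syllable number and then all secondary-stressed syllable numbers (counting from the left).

Weights: 1 da: H, 2 du L, 3 pa: H, 4 no L, 5 ri L, 6 se:m H.
Parse right to left (heavy = foot alone; LL = one foot; stranded L unfooted): (ˈda:) du (ˈpa:) (ˈno.ri) (ˈse:m).
Foot heads: 1, 3, 4, 6.
Primary stress on the rightmost head = syllable 6.
Secondary stress on 1, 3, 4: ˌda:.du.ˌpa:.ˌno.ri.ˈse:m.

primary 6, secondary 1, 3, 4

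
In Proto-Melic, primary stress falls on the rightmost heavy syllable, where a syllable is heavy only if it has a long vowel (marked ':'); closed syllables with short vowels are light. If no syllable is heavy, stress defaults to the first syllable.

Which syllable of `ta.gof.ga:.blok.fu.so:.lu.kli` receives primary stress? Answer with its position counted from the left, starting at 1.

Weights: 1 ta L, 2 gof L, 3 ga: H, 4 blok L, 5 fu L, 6 so: H, 7 lu L, 8 kli L.
Heavy syllables in the domain: 3, 6. The rightmost is syllable 6 (so:).
Primary stress: syllable 6 → ta.gof.ga:.blok.fu.ˈso:.lu.kli.

6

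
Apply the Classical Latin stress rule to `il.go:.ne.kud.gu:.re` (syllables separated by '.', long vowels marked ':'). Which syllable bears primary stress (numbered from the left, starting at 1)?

Classical Latin: stress the penult if heavy (long vowel or closed), else the antepenult.
Weights: 4 kud H, 5 gu: H, 6 re L.
The penult (syllable 5, gu:) is heavy, so it takes stress.
Stress on syllable 5: il.go:.ne.kud.ˈgu:.re.

5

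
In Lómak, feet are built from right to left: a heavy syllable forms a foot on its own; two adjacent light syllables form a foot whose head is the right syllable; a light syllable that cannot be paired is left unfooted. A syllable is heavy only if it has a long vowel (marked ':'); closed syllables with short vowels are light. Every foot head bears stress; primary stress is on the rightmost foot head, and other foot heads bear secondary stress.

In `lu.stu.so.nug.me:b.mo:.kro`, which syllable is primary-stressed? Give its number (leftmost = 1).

6

Weights: 1 lu L, 2 stu L, 3 so L, 4 nug L, 5 me:b H, 6 mo: H, 7 kro L.
Parse right to left (heavy = foot alone; LL = one foot; stranded L unfooted): (lu.ˈstu) (so.ˈnug) (ˈme:b) (ˈmo:) kro.
Foot heads: 2, 4, 5, 6.
Primary stress on the rightmost head = syllable 6.
Primary stress: syllable 6 → lu.stu.so.nug.me:b.ˈmo:.kro.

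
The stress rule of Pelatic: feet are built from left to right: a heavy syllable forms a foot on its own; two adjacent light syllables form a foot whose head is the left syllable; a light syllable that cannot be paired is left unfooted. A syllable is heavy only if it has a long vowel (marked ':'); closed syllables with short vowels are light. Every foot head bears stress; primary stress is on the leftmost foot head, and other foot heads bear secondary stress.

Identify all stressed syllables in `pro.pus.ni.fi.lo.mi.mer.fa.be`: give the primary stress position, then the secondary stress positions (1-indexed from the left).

primary 1, secondary 3, 5, 7

Weights: 1 pro L, 2 pus L, 3 ni L, 4 fi L, 5 lo L, 6 mi L, 7 mer L, 8 fa L, 9 be L.
Parse left to right (heavy = foot alone; LL = one foot; stranded L unfooted): (ˈpro.pus) (ˈni.fi) (ˈlo.mi) (ˈmer.fa) be.
Foot heads: 1, 3, 5, 7.
Primary stress on the leftmost head = syllable 1.
Secondary stress on 3, 5, 7: ˈpro.pus.ˌni.fi.ˌlo.mi.ˌmer.fa.be.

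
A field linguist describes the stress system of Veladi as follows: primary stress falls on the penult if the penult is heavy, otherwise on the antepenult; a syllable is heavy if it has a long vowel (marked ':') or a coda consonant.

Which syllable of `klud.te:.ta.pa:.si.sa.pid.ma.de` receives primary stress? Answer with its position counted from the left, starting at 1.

Weights: 7 pid H, 8 ma L, 9 de L.
The penult (syllable 8, ma) is light, so stress falls on the antepenult (syllable 7, pid).
Primary stress: syllable 7 → klud.te:.ta.pa:.si.sa.ˈpid.ma.de.

7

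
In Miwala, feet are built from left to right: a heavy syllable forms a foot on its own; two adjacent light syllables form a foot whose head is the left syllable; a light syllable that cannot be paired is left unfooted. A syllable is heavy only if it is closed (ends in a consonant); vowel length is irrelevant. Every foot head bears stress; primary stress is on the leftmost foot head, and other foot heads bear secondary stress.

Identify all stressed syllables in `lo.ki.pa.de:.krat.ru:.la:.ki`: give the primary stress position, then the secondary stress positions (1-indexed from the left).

primary 1, secondary 3, 5, 6

Weights: 1 lo L, 2 ki L, 3 pa L, 4 de: L, 5 krat H, 6 ru: L, 7 la: L, 8 ki L.
Parse left to right (heavy = foot alone; LL = one foot; stranded L unfooted): (ˈlo.ki) (ˈpa.de:) (ˈkrat) (ˈru:.la:) ki.
Foot heads: 1, 3, 5, 6.
Primary stress on the leftmost head = syllable 1.
Secondary stress on 3, 5, 6: ˈlo.ki.ˌpa.de:.ˌkrat.ˌru:.la:.ki.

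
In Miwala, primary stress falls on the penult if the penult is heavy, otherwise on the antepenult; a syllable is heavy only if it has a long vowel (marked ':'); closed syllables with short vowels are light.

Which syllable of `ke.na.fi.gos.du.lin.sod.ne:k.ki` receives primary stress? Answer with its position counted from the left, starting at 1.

8

Weights: 7 sod L, 8 ne:k H, 9 ki L.
The penult (syllable 8, ne:k) is heavy, so it takes stress.
Primary stress: syllable 8 → ke.na.fi.gos.du.lin.sod.ˈne:k.ki.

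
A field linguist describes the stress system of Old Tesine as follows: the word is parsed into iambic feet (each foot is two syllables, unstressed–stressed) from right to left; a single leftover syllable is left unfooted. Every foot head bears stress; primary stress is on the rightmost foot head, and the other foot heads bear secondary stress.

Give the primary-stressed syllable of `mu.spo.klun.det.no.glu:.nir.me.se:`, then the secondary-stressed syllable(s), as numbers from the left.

primary 9, secondary 3, 5, 7

Parse right to left into iambic (σˈσ) feet: mu (spo.ˈklun) (det.ˈno) (glu:.ˈnir) (me.ˈse:). Syllable 1 is left unfooted.
Foot heads (stressed positions): 3, 5, 7, 9.
End Rule Rightmost: primary stress on the rightmost head = syllable 9.
Secondary stress on 3, 5, 7: mu.spo.ˌklun.det.ˌno.glu:.ˌnir.me.ˈse:.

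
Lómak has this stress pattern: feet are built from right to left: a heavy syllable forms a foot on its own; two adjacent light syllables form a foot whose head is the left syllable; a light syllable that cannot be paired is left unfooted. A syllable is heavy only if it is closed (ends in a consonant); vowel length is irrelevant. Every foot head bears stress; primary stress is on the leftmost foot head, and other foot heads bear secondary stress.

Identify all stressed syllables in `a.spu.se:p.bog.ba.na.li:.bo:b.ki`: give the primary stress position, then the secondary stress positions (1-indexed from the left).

Weights: 1 a L, 2 spu L, 3 se:p H, 4 bog H, 5 ba L, 6 na L, 7 li: L, 8 bo:b H, 9 ki L.
Parse right to left (heavy = foot alone; LL = one foot; stranded L unfooted): (ˈa.spu) (ˈse:p) (ˈbog) ba (ˈna.li:) (ˈbo:b) ki.
Foot heads: 1, 3, 4, 6, 8.
Primary stress on the leftmost head = syllable 1.
Secondary stress on 3, 4, 6, 8: ˈa.spu.ˌse:p.ˌbog.ba.ˌna.li:.ˌbo:b.ki.

primary 1, secondary 3, 4, 6, 8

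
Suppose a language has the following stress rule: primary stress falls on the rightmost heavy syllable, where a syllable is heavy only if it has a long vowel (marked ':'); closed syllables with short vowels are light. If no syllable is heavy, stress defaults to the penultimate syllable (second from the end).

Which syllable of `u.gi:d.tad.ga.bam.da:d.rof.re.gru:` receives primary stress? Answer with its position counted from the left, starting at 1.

Weights: 1 u L, 2 gi:d H, 3 tad L, 4 ga L, 5 bam L, 6 da:d H, 7 rof L, 8 re L, 9 gru: H.
Heavy syllables in the domain: 2, 6, 9. The rightmost is syllable 9 (gru:).
Primary stress: syllable 9 → u.gi:d.tad.ga.bam.da:d.rof.re.ˈgru:.

9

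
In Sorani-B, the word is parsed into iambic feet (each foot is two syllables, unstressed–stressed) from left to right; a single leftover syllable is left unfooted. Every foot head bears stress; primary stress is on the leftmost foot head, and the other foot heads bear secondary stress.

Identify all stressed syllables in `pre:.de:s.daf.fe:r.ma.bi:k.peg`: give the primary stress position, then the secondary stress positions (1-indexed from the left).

primary 2, secondary 4, 6

Parse left to right into iambic (σˈσ) feet: (pre:.ˈde:s) (daf.ˈfe:r) (ma.ˈbi:k) peg. Syllable 7 is left unfooted.
Foot heads (stressed positions): 2, 4, 6.
End Rule Leftmost: primary stress on the leftmost head = syllable 2.
Secondary stress on 4, 6: pre:.ˈde:s.daf.ˌfe:r.ma.ˌbi:k.peg.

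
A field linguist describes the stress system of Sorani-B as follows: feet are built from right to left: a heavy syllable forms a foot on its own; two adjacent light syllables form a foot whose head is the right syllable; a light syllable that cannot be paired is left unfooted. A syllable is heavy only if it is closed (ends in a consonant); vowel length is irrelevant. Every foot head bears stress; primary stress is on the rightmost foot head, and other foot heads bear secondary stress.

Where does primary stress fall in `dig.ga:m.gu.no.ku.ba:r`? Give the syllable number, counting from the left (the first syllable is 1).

Weights: 1 dig H, 2 ga:m H, 3 gu L, 4 no L, 5 ku L, 6 ba:r H.
Parse right to left (heavy = foot alone; LL = one foot; stranded L unfooted): (ˈdig) (ˈga:m) gu (no.ˈku) (ˈba:r).
Foot heads: 1, 2, 5, 6.
Primary stress on the rightmost head = syllable 6.
Primary stress: syllable 6 → dig.ga:m.gu.no.ku.ˈba:r.

6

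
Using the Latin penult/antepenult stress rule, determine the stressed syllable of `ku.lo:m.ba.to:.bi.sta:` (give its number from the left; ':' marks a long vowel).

Classical Latin: stress the penult if heavy (long vowel or closed), else the antepenult.
Weights: 4 to: H, 5 bi L, 6 sta: H.
The penult (syllable 5, bi) is light, so stress falls on the antepenult (syllable 4, to:).
Stress on syllable 4: ku.lo:m.ba.ˈto:.bi.sta:.

4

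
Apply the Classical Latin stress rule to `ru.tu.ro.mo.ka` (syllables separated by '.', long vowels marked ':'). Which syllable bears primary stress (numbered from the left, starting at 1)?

3

Classical Latin: stress the penult if heavy (long vowel or closed), else the antepenult.
Weights: 3 ro L, 4 mo L, 5 ka L.
The penult (syllable 4, mo) is light, so stress falls on the antepenult (syllable 3, ro).
Stress on syllable 3: ru.tu.ˈro.mo.ka.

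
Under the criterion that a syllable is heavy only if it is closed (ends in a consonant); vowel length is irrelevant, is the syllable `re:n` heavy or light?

`re:n`: long vowel, closed (coda /n/). Closed (coda /n/) → heavy.

heavy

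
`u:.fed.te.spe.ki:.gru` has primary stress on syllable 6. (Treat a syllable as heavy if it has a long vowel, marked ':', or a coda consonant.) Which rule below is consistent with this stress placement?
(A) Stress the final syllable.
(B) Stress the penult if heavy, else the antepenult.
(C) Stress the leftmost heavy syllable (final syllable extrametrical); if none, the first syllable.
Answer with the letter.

Rule A → syllable 6 ✓.
Rule B → syllable 5 (observed: 6).
Rule C → syllable 1 (observed: 6).

A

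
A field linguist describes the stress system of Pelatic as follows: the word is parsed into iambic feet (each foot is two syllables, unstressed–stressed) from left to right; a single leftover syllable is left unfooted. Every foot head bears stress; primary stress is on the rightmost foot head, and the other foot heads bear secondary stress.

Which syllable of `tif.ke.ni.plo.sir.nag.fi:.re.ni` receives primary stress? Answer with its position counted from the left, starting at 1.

8

Parse left to right into iambic (σˈσ) feet: (tif.ˈke) (ni.ˈplo) (sir.ˈnag) (fi:.ˈre) ni. Syllable 9 is left unfooted.
Foot heads (stressed positions): 2, 4, 6, 8.
End Rule Rightmost: primary stress on the rightmost head = syllable 8.
Primary stress: syllable 8 → tif.ke.ni.plo.sir.nag.fi:.ˈre.ni.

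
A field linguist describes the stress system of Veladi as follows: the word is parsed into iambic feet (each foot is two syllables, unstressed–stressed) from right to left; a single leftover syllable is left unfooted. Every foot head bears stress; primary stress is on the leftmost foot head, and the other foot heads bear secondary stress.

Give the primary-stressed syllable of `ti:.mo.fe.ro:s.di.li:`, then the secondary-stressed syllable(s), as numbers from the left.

primary 2, secondary 4, 6

Parse right to left into iambic (σˈσ) feet: (ti:.ˈmo) (fe.ˈro:s) (di.ˈli:).
Foot heads (stressed positions): 2, 4, 6.
End Rule Leftmost: primary stress on the leftmost head = syllable 2.
Secondary stress on 4, 6: ti:.ˈmo.fe.ˌro:s.di.ˌli:.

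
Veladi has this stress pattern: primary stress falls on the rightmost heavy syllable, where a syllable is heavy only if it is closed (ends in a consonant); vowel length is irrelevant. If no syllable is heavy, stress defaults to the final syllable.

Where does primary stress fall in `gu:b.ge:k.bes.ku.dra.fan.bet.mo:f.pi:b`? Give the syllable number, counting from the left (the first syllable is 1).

9

Weights: 1 gu:b H, 2 ge:k H, 3 bes H, 4 ku L, 5 dra L, 6 fan H, 7 bet H, 8 mo:f H, 9 pi:b H.
Heavy syllables in the domain: 1, 2, 3, 6, 7, 8, 9. The rightmost is syllable 9 (pi:b).
Primary stress: syllable 9 → gu:b.ge:k.bes.ku.dra.fan.bet.mo:f.ˈpi:b.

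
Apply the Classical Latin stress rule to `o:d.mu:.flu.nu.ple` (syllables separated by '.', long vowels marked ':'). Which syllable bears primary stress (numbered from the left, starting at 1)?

3

Classical Latin: stress the penult if heavy (long vowel or closed), else the antepenult.
Weights: 3 flu L, 4 nu L, 5 ple L.
The penult (syllable 4, nu) is light, so stress falls on the antepenult (syllable 3, flu).
Stress on syllable 3: o:d.mu:.ˈflu.nu.ple.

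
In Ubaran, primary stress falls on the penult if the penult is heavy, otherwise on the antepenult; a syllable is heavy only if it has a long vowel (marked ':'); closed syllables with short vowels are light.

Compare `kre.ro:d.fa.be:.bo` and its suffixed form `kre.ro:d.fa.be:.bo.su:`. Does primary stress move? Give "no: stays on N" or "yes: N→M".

no: stays on 4

Base `kre.ro:d.fa.be:.bo` (5 syllables):
  Weights: 3 fa L, 4 be: H, 5 bo L.
  The penult (syllable 4, be:) is heavy, so it takes stress.
  → primary stress on syllable 4.
Suffixed `kre.ro:d.fa.be:.bo.su:` (6 syllables):
  Weights: 4 be: H, 5 bo L, 6 su: H.
  The penult (syllable 5, bo) is light, so stress falls on the antepenult (syllable 4, be:).
  → primary stress on syllable 4.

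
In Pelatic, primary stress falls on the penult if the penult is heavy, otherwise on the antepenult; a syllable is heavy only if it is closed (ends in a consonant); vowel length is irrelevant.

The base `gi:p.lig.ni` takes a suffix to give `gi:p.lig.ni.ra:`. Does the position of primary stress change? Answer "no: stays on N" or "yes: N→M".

no: stays on 2

Base `gi:p.lig.ni` (3 syllables):
  Weights: 1 gi:p H, 2 lig H, 3 ni L.
  The penult (syllable 2, lig) is heavy, so it takes stress.
  → primary stress on syllable 2.
Suffixed `gi:p.lig.ni.ra:` (4 syllables):
  Weights: 2 lig H, 3 ni L, 4 ra: L.
  The penult (syllable 3, ni) is light, so stress falls on the antepenult (syllable 2, lig).
  → primary stress on syllable 2.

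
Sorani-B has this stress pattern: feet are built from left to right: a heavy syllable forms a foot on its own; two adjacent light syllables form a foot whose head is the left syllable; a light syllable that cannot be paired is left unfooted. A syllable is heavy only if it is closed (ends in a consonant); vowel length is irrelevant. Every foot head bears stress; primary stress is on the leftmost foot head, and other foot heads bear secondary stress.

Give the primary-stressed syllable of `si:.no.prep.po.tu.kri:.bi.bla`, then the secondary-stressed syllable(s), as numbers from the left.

Weights: 1 si: L, 2 no L, 3 prep H, 4 po L, 5 tu L, 6 kri: L, 7 bi L, 8 bla L.
Parse left to right (heavy = foot alone; LL = one foot; stranded L unfooted): (ˈsi:.no) (ˈprep) (ˈpo.tu) (ˈkri:.bi) bla.
Foot heads: 1, 3, 4, 6.
Primary stress on the leftmost head = syllable 1.
Secondary stress on 3, 4, 6: ˈsi:.no.ˌprep.ˌpo.tu.ˌkri:.bi.bla.

primary 1, secondary 3, 4, 6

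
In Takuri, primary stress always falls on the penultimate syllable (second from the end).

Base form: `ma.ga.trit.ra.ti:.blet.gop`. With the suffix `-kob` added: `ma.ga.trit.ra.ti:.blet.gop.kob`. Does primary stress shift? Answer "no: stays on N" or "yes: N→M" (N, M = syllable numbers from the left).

yes: 6→7

Base `ma.ga.trit.ra.ti:.blet.gop` (7 syllables):
  The word has 7 syllables; the penultimate syllable (second from the end) is syllable 6 (blet).
  → primary stress on syllable 6.
Suffixed `ma.ga.trit.ra.ti:.blet.gop.kob` (8 syllables):
  The word has 8 syllables; the penultimate syllable (second from the end) is syllable 7 (gop).
  → primary stress on syllable 7.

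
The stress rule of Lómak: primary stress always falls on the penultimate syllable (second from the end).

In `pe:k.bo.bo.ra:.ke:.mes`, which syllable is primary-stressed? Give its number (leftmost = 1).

The word has 6 syllables; the penultimate syllable (second from the end) is syllable 5 (ke:).
Primary stress: syllable 5 → pe:k.bo.bo.ra:.ˈke:.mes.

5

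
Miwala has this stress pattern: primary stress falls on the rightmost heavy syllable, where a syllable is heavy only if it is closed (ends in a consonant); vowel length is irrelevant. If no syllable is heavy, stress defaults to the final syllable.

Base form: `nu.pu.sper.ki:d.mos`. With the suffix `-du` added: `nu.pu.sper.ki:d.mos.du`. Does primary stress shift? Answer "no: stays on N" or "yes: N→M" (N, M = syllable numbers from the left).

Base `nu.pu.sper.ki:d.mos` (5 syllables):
  Weights: 1 nu L, 2 pu L, 3 sper H, 4 ki:d H, 5 mos H.
  Heavy syllables in the domain: 3, 4, 5. The rightmost is syllable 5 (mos).
  → primary stress on syllable 5.
Suffixed `nu.pu.sper.ki:d.mos.du` (6 syllables):
  Weights: 1 nu L, 2 pu L, 3 sper H, 4 ki:d H, 5 mos H, 6 du L.
  Heavy syllables in the domain: 3, 4, 5. The rightmost is syllable 5 (mos).
  → primary stress on syllable 5.

no: stays on 5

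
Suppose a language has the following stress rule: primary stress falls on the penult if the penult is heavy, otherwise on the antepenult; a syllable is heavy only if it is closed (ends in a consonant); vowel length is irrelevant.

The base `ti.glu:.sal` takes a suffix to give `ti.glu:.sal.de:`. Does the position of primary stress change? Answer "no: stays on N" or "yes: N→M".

yes: 1→3

Base `ti.glu:.sal` (3 syllables):
  Weights: 1 ti L, 2 glu: L, 3 sal H.
  The penult (syllable 2, glu:) is light, so stress falls on the antepenult (syllable 1, ti).
  → primary stress on syllable 1.
Suffixed `ti.glu:.sal.de:` (4 syllables):
  Weights: 2 glu: L, 3 sal H, 4 de: L.
  The penult (syllable 3, sal) is heavy, so it takes stress.
  → primary stress on syllable 3.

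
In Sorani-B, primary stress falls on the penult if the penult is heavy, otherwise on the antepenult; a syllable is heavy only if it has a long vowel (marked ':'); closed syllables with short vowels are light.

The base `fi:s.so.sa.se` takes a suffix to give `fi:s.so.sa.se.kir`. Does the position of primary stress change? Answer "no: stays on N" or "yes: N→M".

Base `fi:s.so.sa.se` (4 syllables):
  Weights: 2 so L, 3 sa L, 4 se L.
  The penult (syllable 3, sa) is light, so stress falls on the antepenult (syllable 2, so).
  → primary stress on syllable 2.
Suffixed `fi:s.so.sa.se.kir` (5 syllables):
  Weights: 3 sa L, 4 se L, 5 kir L.
  The penult (syllable 4, se) is light, so stress falls on the antepenult (syllable 3, sa).
  → primary stress on syllable 3.

yes: 2→3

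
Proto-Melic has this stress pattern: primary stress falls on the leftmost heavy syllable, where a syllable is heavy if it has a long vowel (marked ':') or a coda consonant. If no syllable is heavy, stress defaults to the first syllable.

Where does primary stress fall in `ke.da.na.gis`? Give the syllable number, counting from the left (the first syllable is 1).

Weights: 1 ke L, 2 da L, 3 na L, 4 gis H.
Heavy syllables in the domain: 4. The leftmost is syllable 4 (gis).
Primary stress: syllable 4 → ke.da.na.ˈgis.

4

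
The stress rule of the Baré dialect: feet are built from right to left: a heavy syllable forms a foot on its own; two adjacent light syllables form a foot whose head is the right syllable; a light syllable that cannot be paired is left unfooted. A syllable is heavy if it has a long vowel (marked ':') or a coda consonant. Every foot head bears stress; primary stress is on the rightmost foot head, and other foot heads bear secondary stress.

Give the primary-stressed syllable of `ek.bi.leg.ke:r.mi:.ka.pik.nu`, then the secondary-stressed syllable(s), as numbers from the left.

primary 7, secondary 1, 3, 4, 5

Weights: 1 ek H, 2 bi L, 3 leg H, 4 ke:r H, 5 mi: H, 6 ka L, 7 pik H, 8 nu L.
Parse right to left (heavy = foot alone; LL = one foot; stranded L unfooted): (ˈek) bi (ˈleg) (ˈke:r) (ˈmi:) ka (ˈpik) nu.
Foot heads: 1, 3, 4, 5, 7.
Primary stress on the rightmost head = syllable 7.
Secondary stress on 1, 3, 4, 5: ˌek.bi.ˌleg.ˌke:r.ˌmi:.ka.ˈpik.nu.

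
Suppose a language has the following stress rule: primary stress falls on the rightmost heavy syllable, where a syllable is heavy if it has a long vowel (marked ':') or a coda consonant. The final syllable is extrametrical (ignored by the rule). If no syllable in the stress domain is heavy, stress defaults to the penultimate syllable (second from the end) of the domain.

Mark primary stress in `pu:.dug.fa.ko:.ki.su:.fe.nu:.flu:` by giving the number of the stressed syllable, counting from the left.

8

The final syllable (9, flu:) is extrametrical; the stress domain is syllables 1–8.
Weights: 1 pu: H, 2 dug H, 3 fa L, 4 ko: H, 5 ki L, 6 su: H, 7 fe L, 8 nu: H.
Heavy syllables in the domain: 1, 2, 4, 6, 8. The rightmost is syllable 8 (nu:).
Primary stress: syllable 8 → pu:.dug.fa.ko:.ki.su:.fe.ˈnu:.flu:.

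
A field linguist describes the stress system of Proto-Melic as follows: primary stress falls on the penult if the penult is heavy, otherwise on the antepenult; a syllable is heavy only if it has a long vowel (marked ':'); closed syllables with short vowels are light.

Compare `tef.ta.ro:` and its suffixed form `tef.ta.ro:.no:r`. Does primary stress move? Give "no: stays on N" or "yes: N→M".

yes: 1→3

Base `tef.ta.ro:` (3 syllables):
  Weights: 1 tef L, 2 ta L, 3 ro: H.
  The penult (syllable 2, ta) is light, so stress falls on the antepenult (syllable 1, tef).
  → primary stress on syllable 1.
Suffixed `tef.ta.ro:.no:r` (4 syllables):
  Weights: 2 ta L, 3 ro: H, 4 no:r H.
  The penult (syllable 3, ro:) is heavy, so it takes stress.
  → primary stress on syllable 3.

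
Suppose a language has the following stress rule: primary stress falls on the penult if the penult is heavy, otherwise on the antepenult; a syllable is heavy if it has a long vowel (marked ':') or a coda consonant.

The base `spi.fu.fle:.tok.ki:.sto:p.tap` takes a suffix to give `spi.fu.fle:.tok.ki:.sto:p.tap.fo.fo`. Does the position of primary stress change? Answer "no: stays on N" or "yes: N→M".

Base `spi.fu.fle:.tok.ki:.sto:p.tap` (7 syllables):
  Weights: 5 ki: H, 6 sto:p H, 7 tap H.
  The penult (syllable 6, sto:p) is heavy, so it takes stress.
  → primary stress on syllable 6.
Suffixed `spi.fu.fle:.tok.ki:.sto:p.tap.fo.fo` (9 syllables):
  Weights: 7 tap H, 8 fo L, 9 fo L.
  The penult (syllable 8, fo) is light, so stress falls on the antepenult (syllable 7, tap).
  → primary stress on syllable 7.

yes: 6→7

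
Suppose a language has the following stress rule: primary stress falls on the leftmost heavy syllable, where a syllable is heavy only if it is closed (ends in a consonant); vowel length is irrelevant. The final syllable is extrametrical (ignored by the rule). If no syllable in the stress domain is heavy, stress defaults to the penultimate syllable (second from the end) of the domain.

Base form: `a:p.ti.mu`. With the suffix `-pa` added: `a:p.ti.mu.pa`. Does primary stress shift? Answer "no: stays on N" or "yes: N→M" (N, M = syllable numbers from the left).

no: stays on 1

Base `a:p.ti.mu` (3 syllables):
  The final syllable (3, mu) is extrametrical; the stress domain is syllables 1–2.
  Weights: 1 a:p H, 2 ti L.
  Heavy syllables in the domain: 1. The leftmost is syllable 1 (a:p).
  → primary stress on syllable 1.
Suffixed `a:p.ti.mu.pa` (4 syllables):
  The final syllable (4, pa) is extrametrical; the stress domain is syllables 1–3.
  Weights: 1 a:p H, 2 ti L, 3 mu L.
  Heavy syllables in the domain: 1. The leftmost is syllable 1 (a:p).
  → primary stress on syllable 1.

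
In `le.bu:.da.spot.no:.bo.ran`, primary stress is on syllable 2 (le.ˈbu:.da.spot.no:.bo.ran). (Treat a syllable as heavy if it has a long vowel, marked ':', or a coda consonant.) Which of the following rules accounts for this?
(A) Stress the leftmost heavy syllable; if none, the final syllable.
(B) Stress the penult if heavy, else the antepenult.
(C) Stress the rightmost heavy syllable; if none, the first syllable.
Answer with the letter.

Rule A → syllable 2 ✓.
Rule B → syllable 5 (observed: 2).
Rule C → syllable 7 (observed: 2).

A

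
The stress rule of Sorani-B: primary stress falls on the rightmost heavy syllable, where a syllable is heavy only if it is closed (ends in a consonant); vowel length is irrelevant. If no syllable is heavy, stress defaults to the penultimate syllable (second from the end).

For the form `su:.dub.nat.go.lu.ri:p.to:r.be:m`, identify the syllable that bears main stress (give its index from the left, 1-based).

8

Weights: 1 su: L, 2 dub H, 3 nat H, 4 go L, 5 lu L, 6 ri:p H, 7 to:r H, 8 be:m H.
Heavy syllables in the domain: 2, 3, 6, 7, 8. The rightmost is syllable 8 (be:m).
Primary stress: syllable 8 → su:.dub.nat.go.lu.ri:p.to:r.ˈbe:m.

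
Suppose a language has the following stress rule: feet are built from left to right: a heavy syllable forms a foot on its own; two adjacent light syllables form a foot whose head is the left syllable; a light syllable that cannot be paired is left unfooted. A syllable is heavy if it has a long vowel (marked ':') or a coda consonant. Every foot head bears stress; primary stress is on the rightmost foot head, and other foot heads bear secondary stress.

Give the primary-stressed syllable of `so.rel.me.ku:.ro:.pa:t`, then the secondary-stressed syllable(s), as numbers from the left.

Weights: 1 so L, 2 rel H, 3 me L, 4 ku: H, 5 ro: H, 6 pa:t H.
Parse left to right (heavy = foot alone; LL = one foot; stranded L unfooted): so (ˈrel) me (ˈku:) (ˈro:) (ˈpa:t).
Foot heads: 2, 4, 5, 6.
Primary stress on the rightmost head = syllable 6.
Secondary stress on 2, 4, 5: so.ˌrel.me.ˌku:.ˌro:.ˈpa:t.

primary 6, secondary 2, 4, 5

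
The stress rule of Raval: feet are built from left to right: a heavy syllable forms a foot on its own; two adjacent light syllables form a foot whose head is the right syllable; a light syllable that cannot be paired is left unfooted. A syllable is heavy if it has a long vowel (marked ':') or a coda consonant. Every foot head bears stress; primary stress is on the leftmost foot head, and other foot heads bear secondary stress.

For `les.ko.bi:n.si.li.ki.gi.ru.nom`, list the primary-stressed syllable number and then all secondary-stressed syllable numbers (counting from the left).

primary 1, secondary 3, 5, 7, 9

Weights: 1 les H, 2 ko L, 3 bi:n H, 4 si L, 5 li L, 6 ki L, 7 gi L, 8 ru L, 9 nom H.
Parse left to right (heavy = foot alone; LL = one foot; stranded L unfooted): (ˈles) ko (ˈbi:n) (si.ˈli) (ki.ˈgi) ru (ˈnom).
Foot heads: 1, 3, 5, 7, 9.
Primary stress on the leftmost head = syllable 1.
Secondary stress on 3, 5, 7, 9: ˈles.ko.ˌbi:n.si.ˌli.ki.ˌgi.ru.ˌnom.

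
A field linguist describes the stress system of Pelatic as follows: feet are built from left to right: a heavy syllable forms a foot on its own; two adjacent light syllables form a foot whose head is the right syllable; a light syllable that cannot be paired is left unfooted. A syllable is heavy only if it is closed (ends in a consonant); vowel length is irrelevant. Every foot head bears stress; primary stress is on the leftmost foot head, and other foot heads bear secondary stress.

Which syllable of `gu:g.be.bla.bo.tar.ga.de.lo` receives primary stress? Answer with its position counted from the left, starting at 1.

Weights: 1 gu:g H, 2 be L, 3 bla L, 4 bo L, 5 tar H, 6 ga L, 7 de L, 8 lo L.
Parse left to right (heavy = foot alone; LL = one foot; stranded L unfooted): (ˈgu:g) (be.ˈbla) bo (ˈtar) (ga.ˈde) lo.
Foot heads: 1, 3, 5, 7.
Primary stress on the leftmost head = syllable 1.
Primary stress: syllable 1 → ˈgu:g.be.bla.bo.tar.ga.de.lo.

1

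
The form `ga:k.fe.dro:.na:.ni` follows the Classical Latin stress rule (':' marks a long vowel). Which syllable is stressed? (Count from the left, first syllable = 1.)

Classical Latin: stress the penult if heavy (long vowel or closed), else the antepenult.
Weights: 3 dro: H, 4 na: H, 5 ni L.
The penult (syllable 4, na:) is heavy, so it takes stress.
Stress on syllable 4: ga:k.fe.dro:.ˈna:.ni.

4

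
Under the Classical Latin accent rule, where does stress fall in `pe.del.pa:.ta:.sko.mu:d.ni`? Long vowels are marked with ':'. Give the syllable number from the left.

6

Classical Latin: stress the penult if heavy (long vowel or closed), else the antepenult.
Weights: 5 sko L, 6 mu:d H, 7 ni L.
The penult (syllable 6, mu:d) is heavy, so it takes stress.
Stress on syllable 6: pe.del.pa:.ta:.sko.ˈmu:d.ni.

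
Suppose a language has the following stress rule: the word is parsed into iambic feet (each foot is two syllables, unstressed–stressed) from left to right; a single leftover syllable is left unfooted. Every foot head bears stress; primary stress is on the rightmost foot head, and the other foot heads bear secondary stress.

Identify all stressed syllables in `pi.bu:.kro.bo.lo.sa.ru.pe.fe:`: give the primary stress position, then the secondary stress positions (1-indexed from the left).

primary 8, secondary 2, 4, 6

Parse left to right into iambic (σˈσ) feet: (pi.ˈbu:) (kro.ˈbo) (lo.ˈsa) (ru.ˈpe) fe:. Syllable 9 is left unfooted.
Foot heads (stressed positions): 2, 4, 6, 8.
End Rule Rightmost: primary stress on the rightmost head = syllable 8.
Secondary stress on 2, 4, 6: pi.ˌbu:.kro.ˌbo.lo.ˌsa.ru.ˈpe.fe:.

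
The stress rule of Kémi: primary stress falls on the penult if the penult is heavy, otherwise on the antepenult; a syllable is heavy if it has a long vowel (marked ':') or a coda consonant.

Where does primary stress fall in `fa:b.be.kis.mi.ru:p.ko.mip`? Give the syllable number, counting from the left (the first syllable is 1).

5

Weights: 5 ru:p H, 6 ko L, 7 mip H.
The penult (syllable 6, ko) is light, so stress falls on the antepenult (syllable 5, ru:p).
Primary stress: syllable 5 → fa:b.be.kis.mi.ˈru:p.ko.mip.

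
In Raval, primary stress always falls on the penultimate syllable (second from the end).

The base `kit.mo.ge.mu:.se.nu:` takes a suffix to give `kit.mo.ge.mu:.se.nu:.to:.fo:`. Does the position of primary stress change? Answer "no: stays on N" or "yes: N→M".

yes: 5→7

Base `kit.mo.ge.mu:.se.nu:` (6 syllables):
  The word has 6 syllables; the penultimate syllable (second from the end) is syllable 5 (se).
  → primary stress on syllable 5.
Suffixed `kit.mo.ge.mu:.se.nu:.to:.fo:` (8 syllables):
  The word has 8 syllables; the penultimate syllable (second from the end) is syllable 7 (to:).
  → primary stress on syllable 7.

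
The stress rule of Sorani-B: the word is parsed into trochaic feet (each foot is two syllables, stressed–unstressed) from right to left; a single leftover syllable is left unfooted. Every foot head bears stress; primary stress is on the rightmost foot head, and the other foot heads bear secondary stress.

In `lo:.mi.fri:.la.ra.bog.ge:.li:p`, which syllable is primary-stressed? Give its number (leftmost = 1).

7

Parse right to left into trochaic (ˈσσ) feet: (ˈlo:.mi) (ˈfri:.la) (ˈra.bog) (ˈge:.li:p).
Foot heads (stressed positions): 1, 3, 5, 7.
End Rule Rightmost: primary stress on the rightmost head = syllable 7.
Primary stress: syllable 7 → lo:.mi.fri:.la.ra.bog.ˈge:.li:p.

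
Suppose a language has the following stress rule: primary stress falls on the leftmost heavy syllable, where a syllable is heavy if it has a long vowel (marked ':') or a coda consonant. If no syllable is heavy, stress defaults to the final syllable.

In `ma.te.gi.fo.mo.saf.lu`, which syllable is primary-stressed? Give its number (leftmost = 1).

Weights: 1 ma L, 2 te L, 3 gi L, 4 fo L, 5 mo L, 6 saf H, 7 lu L.
Heavy syllables in the domain: 6. The leftmost is syllable 6 (saf).
Primary stress: syllable 6 → ma.te.gi.fo.mo.ˈsaf.lu.

6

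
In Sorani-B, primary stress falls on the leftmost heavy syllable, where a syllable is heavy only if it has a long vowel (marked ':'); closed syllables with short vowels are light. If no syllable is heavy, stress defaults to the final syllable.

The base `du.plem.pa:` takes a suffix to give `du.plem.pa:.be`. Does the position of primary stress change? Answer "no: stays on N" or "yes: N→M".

no: stays on 3

Base `du.plem.pa:` (3 syllables):
  Weights: 1 du L, 2 plem L, 3 pa: H.
  Heavy syllables in the domain: 3. The leftmost is syllable 3 (pa:).
  → primary stress on syllable 3.
Suffixed `du.plem.pa:.be` (4 syllables):
  Weights: 1 du L, 2 plem L, 3 pa: H, 4 be L.
  Heavy syllables in the domain: 3. The leftmost is syllable 3 (pa:).
  → primary stress on syllable 3.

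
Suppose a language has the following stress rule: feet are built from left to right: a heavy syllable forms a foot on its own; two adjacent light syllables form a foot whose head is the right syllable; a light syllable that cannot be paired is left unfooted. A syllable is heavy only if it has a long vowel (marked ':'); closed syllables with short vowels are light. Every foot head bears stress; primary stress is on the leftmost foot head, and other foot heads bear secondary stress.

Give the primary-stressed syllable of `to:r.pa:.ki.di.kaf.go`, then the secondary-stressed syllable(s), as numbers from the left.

Weights: 1 to:r H, 2 pa: H, 3 ki L, 4 di L, 5 kaf L, 6 go L.
Parse left to right (heavy = foot alone; LL = one foot; stranded L unfooted): (ˈto:r) (ˈpa:) (ki.ˈdi) (kaf.ˈgo).
Foot heads: 1, 2, 4, 6.
Primary stress on the leftmost head = syllable 1.
Secondary stress on 2, 4, 6: ˈto:r.ˌpa:.ki.ˌdi.kaf.ˌgo.

primary 1, secondary 2, 4, 6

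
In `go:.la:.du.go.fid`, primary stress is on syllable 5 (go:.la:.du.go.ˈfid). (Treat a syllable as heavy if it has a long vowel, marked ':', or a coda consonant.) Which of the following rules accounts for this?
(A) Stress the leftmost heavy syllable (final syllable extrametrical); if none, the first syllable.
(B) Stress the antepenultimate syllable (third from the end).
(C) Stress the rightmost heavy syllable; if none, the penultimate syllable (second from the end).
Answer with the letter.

Rule A → syllable 1 (observed: 5).
Rule B → syllable 3 (observed: 5).
Rule C → syllable 5 ✓.

C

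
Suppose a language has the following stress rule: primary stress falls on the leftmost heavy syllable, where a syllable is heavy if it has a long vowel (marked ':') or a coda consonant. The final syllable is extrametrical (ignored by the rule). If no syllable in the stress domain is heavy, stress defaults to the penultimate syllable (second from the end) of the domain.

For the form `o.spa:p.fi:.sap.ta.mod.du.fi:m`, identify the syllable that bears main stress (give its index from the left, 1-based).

2

The final syllable (8, fi:m) is extrametrical; the stress domain is syllables 1–7.
Weights: 1 o L, 2 spa:p H, 3 fi: H, 4 sap H, 5 ta L, 6 mod H, 7 du L.
Heavy syllables in the domain: 2, 3, 4, 6. The leftmost is syllable 2 (spa:p).
Primary stress: syllable 2 → o.ˈspa:p.fi:.sap.ta.mod.du.fi:m.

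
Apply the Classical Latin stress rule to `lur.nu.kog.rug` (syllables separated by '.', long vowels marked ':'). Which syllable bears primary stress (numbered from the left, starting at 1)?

Classical Latin: stress the penult if heavy (long vowel or closed), else the antepenult.
Weights: 2 nu L, 3 kog H, 4 rug H.
The penult (syllable 3, kog) is heavy, so it takes stress.
Stress on syllable 3: lur.nu.ˈkog.rug.

3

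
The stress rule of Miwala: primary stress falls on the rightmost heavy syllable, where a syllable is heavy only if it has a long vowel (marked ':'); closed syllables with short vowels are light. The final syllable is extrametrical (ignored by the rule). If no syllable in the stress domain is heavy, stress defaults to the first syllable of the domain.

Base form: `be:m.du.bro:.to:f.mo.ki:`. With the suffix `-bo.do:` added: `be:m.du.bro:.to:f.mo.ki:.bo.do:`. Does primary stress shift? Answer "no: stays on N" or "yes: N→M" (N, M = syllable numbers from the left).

Base `be:m.du.bro:.to:f.mo.ki:` (6 syllables):
  The final syllable (6, ki:) is extrametrical; the stress domain is syllables 1–5.
  Weights: 1 be:m H, 2 du L, 3 bro: H, 4 to:f H, 5 mo L.
  Heavy syllables in the domain: 1, 3, 4. The rightmost is syllable 4 (to:f).
  → primary stress on syllable 4.
Suffixed `be:m.du.bro:.to:f.mo.ki:.bo.do:` (8 syllables):
  The final syllable (8, do:) is extrametrical; the stress domain is syllables 1–7.
  Weights: 1 be:m H, 2 du L, 3 bro: H, 4 to:f H, 5 mo L, 6 ki: H, 7 bo L.
  Heavy syllables in the domain: 1, 3, 4, 6. The rightmost is syllable 6 (ki:).
  → primary stress on syllable 6.

yes: 4→6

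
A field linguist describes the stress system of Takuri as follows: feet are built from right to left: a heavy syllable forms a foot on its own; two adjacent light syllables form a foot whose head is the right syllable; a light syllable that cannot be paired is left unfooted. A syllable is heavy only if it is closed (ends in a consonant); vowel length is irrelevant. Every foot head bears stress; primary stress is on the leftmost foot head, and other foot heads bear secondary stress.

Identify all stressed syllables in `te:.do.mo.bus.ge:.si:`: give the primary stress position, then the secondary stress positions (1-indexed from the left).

primary 3, secondary 4, 6

Weights: 1 te: L, 2 do L, 3 mo L, 4 bus H, 5 ge: L, 6 si: L.
Parse right to left (heavy = foot alone; LL = one foot; stranded L unfooted): te: (do.ˈmo) (ˈbus) (ge:.ˈsi:).
Foot heads: 3, 4, 6.
Primary stress on the leftmost head = syllable 3.
Secondary stress on 4, 6: te:.do.ˈmo.ˌbus.ge:.ˌsi:.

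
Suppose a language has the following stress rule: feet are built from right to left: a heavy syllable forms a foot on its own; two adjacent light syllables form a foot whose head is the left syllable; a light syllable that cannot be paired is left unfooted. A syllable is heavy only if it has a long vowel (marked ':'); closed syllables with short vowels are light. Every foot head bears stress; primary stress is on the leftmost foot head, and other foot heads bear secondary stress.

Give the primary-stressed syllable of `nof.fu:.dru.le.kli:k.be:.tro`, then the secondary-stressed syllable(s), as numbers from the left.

Weights: 1 nof L, 2 fu: H, 3 dru L, 4 le L, 5 kli:k H, 6 be: H, 7 tro L.
Parse right to left (heavy = foot alone; LL = one foot; stranded L unfooted): nof (ˈfu:) (ˈdru.le) (ˈkli:k) (ˈbe:) tro.
Foot heads: 2, 3, 5, 6.
Primary stress on the leftmost head = syllable 2.
Secondary stress on 3, 5, 6: nof.ˈfu:.ˌdru.le.ˌkli:k.ˌbe:.tro.

primary 2, secondary 3, 5, 6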